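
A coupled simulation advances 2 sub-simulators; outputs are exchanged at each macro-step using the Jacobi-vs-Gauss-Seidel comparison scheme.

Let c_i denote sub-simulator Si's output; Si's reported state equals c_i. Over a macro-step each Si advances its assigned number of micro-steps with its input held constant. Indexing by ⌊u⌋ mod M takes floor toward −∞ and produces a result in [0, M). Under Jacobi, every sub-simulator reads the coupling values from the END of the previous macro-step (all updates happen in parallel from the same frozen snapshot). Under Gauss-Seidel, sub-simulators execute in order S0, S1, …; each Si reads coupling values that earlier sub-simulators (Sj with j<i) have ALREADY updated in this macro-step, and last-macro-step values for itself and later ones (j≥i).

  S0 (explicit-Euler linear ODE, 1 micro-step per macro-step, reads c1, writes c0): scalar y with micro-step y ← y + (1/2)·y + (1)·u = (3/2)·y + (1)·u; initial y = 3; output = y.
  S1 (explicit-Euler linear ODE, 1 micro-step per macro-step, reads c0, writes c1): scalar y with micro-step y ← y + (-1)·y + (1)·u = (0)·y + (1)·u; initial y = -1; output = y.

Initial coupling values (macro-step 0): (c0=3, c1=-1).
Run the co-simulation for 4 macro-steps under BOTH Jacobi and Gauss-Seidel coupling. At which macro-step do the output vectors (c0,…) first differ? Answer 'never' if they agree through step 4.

[Jacobi] macro 1: S0 reads c1=-1 → after 1×micro: 7/2; S1 reads c0=3 → after 1×micro: 3 ⇒ (c0=7/2, c1=3)
[Jacobi] macro 2: S0 reads c1=3 → after 1×micro: 33/4; S1 reads c0=7/2 → after 1×micro: 7/2 ⇒ (c0=33/4, c1=7/2)
[Jacobi] macro 3: S0 reads c1=7/2 → after 1×micro: 127/8; S1 reads c0=33/4 → after 1×micro: 33/4 ⇒ (c0=127/8, c1=33/4)
[Jacobi] macro 4: S0 reads c1=33/4 → after 1×micro: 513/16; S1 reads c0=127/8 → after 1×micro: 127/8 ⇒ (c0=513/16, c1=127/8)
[Gauss-Seidel] macro 1: S0 reads c1=-1 → after 1×micro: 7/2; S1 reads c0=7/2 → after 1×micro: 7/2 ⇒ (c0=7/2, c1=7/2)
[Gauss-Seidel] macro 2: S0 reads c1=7/2 → after 1×micro: 35/4; S1 reads c0=35/4 → after 1×micro: 35/4 ⇒ (c0=35/4, c1=35/4)
[Gauss-Seidel] macro 3: S0 reads c1=35/4 → after 1×micro: 175/8; S1 reads c0=175/8 → after 1×micro: 175/8 ⇒ (c0=175/8, c1=175/8)
[Gauss-Seidel] macro 4: S0 reads c1=175/8 → after 1×micro: 875/16; S1 reads c0=875/16 → after 1×micro: 875/16 ⇒ (c0=875/16, c1=875/16)

first divergence at macro-step: 1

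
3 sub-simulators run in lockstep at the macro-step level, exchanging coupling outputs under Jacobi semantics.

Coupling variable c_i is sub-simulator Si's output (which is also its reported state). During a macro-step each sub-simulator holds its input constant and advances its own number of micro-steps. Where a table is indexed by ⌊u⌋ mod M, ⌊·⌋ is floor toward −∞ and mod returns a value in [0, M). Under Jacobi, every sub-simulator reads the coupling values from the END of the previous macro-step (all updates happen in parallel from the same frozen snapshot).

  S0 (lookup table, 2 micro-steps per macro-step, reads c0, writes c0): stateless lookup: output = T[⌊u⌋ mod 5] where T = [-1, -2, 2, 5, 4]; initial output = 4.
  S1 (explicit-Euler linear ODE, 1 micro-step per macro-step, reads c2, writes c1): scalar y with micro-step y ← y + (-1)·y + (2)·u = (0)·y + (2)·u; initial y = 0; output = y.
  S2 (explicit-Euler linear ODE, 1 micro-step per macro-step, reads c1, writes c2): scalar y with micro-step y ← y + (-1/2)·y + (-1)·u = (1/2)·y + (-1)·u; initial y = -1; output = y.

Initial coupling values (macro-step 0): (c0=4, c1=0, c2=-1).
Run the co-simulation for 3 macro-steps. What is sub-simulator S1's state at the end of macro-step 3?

macro 1: S0 reads c0=4 → after 2×micro: 4; S1 reads c2=-1 → after 1×micro: -2; S2 reads c1=0 → after 1×micro: -1/2 ⇒ (c0=4, c1=-2, c2=-1/2)
macro 2: S0 reads c0=4 → after 2×micro: 4; S1 reads c2=-1/2 → after 1×micro: -1; S2 reads c1=-2 → after 1×micro: 7/4 ⇒ (c0=4, c1=-1, c2=7/4)
macro 3: S0 reads c0=4 → after 2×micro: 4; S1 reads c2=7/4 → after 1×micro: 7/2; S2 reads c1=-1 → after 1×micro: 15/8 ⇒ (c0=4, c1=7/2, c2=15/8)

S1 state at macro-step 3 = 7/2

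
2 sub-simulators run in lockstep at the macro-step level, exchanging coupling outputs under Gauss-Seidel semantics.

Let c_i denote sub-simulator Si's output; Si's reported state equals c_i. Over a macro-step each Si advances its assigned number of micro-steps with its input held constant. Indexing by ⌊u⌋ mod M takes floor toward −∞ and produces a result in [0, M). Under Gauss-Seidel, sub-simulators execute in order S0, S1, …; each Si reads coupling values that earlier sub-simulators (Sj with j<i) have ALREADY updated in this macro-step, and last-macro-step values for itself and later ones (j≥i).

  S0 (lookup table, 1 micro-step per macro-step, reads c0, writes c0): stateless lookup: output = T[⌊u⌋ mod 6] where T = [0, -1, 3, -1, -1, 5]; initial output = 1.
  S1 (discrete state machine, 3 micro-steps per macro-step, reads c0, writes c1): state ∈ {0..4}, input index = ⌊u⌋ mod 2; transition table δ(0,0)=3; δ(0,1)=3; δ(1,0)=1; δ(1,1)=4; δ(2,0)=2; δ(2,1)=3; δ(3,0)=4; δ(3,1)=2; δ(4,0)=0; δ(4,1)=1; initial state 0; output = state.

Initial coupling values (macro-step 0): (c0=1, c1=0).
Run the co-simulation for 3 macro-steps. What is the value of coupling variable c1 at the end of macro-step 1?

c1 at macro-step 1 = 3

macro 1: S0 reads c0=1 → after 1×micro: -1; S1 reads c0=-1 → after 3×micro: 3 ⇒ (c0=-1, c1=3)
macro 2: S0 reads c0=-1 → after 1×micro: 5; S1 reads c0=5 → after 3×micro: 2 ⇒ (c0=5, c1=2)
macro 3: S0 reads c0=5 → after 1×micro: 5; S1 reads c0=5 → after 3×micro: 3 ⇒ (c0=5, c1=3)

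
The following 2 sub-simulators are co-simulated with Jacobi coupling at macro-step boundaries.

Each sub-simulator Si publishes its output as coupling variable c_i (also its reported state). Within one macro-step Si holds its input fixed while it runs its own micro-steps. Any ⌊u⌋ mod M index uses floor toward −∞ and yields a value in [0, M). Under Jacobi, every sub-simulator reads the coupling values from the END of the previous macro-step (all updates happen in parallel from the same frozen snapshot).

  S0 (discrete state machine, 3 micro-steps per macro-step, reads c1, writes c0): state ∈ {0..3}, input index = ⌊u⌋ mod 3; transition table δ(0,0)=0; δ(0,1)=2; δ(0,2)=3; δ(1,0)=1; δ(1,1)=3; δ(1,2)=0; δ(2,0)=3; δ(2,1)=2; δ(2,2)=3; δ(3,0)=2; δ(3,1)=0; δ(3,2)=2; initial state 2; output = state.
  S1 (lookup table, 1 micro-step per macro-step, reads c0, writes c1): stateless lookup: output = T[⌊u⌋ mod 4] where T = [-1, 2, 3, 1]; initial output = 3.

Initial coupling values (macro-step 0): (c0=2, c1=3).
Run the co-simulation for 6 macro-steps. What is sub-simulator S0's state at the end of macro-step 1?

macro 1: S0 reads c1=3 → after 3×micro: 3; S1 reads c0=2 → after 1×micro: 3 ⇒ (c0=3, c1=3)
macro 2: S0 reads c1=3 → after 3×micro: 2; S1 reads c0=3 → after 1×micro: 1 ⇒ (c0=2, c1=1)
macro 3: S0 reads c1=1 → after 3×micro: 2; S1 reads c0=2 → after 1×micro: 3 ⇒ (c0=2, c1=3)
macro 4: S0 reads c1=3 → after 3×micro: 3; S1 reads c0=2 → after 1×micro: 3 ⇒ (c0=3, c1=3)
macro 5: S0 reads c1=3 → after 3×micro: 2; S1 reads c0=3 → after 1×micro: 1 ⇒ (c0=2, c1=1)
macro 6: S0 reads c1=1 → after 3×micro: 2; S1 reads c0=2 → after 1×micro: 3 ⇒ (c0=2, c1=3)

S0 state at macro-step 1 = 3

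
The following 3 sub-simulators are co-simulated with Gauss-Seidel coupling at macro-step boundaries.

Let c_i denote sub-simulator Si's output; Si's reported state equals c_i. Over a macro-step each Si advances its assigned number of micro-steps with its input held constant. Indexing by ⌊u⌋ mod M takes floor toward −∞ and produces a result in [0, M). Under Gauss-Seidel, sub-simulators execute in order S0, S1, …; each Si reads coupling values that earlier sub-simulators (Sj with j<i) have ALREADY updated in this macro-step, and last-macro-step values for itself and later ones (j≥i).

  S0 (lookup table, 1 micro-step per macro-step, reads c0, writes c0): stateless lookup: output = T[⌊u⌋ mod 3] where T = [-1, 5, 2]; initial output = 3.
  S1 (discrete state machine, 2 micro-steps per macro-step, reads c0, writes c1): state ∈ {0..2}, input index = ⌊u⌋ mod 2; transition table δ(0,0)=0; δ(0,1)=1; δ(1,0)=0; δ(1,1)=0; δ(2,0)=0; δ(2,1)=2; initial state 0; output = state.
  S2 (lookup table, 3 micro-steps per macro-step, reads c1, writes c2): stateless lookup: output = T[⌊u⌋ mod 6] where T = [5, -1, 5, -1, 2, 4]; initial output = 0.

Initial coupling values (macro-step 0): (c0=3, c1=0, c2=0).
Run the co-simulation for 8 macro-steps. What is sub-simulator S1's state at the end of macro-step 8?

S1 state at macro-step 8 = 0

macro 1: S0 reads c0=3 → after 1×micro: -1; S1 reads c0=-1 → after 2×micro: 0; S2 reads c1=0 → after 3×micro: 5 ⇒ (c0=-1, c1=0, c2=5)
macro 2: S0 reads c0=-1 → after 1×micro: 2; S1 reads c0=2 → after 2×micro: 0; S2 reads c1=0 → after 3×micro: 5 ⇒ (c0=2, c1=0, c2=5)
macro 3: S0 reads c0=2 → after 1×micro: 2; S1 reads c0=2 → after 2×micro: 0; S2 reads c1=0 → after 3×micro: 5 ⇒ (c0=2, c1=0, c2=5)
macro 4: S0 reads c0=2 → after 1×micro: 2; S1 reads c0=2 → after 2×micro: 0; S2 reads c1=0 → after 3×micro: 5 ⇒ (c0=2, c1=0, c2=5)
macro 5: S0 reads c0=2 → after 1×micro: 2; S1 reads c0=2 → after 2×micro: 0; S2 reads c1=0 → after 3×micro: 5 ⇒ (c0=2, c1=0, c2=5)
macro 6: S0 reads c0=2 → after 1×micro: 2; S1 reads c0=2 → after 2×micro: 0; S2 reads c1=0 → after 3×micro: 5 ⇒ (c0=2, c1=0, c2=5)
macro 7: S0 reads c0=2 → after 1×micro: 2; S1 reads c0=2 → after 2×micro: 0; S2 reads c1=0 → after 3×micro: 5 ⇒ (c0=2, c1=0, c2=5)
macro 8: S0 reads c0=2 → after 1×micro: 2; S1 reads c0=2 → after 2×micro: 0; S2 reads c1=0 → after 3×micro: 5 ⇒ (c0=2, c1=0, c2=5)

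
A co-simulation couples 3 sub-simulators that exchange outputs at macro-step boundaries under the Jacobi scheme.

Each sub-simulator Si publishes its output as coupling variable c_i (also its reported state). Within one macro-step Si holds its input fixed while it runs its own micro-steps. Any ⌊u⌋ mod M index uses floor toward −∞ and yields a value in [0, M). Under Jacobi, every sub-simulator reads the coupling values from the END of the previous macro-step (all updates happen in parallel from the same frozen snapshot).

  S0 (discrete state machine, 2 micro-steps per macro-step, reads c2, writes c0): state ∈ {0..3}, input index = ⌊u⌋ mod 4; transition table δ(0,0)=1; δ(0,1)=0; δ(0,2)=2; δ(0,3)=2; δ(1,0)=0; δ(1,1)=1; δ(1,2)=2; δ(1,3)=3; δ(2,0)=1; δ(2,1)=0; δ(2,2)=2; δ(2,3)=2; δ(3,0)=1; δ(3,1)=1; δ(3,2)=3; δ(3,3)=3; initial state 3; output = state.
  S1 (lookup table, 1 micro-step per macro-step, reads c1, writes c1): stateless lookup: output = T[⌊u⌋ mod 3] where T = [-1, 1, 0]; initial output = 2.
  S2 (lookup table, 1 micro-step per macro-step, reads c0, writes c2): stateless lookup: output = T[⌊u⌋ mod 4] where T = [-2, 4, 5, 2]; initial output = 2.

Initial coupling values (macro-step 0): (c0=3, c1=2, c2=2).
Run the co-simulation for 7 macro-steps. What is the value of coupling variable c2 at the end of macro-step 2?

macro 1: S0 reads c2=2 → after 2×micro: 3; S1 reads c1=2 → after 1×micro: 0; S2 reads c0=3 → after 1×micro: 2 ⇒ (c0=3, c1=0, c2=2)
macro 2: S0 reads c2=2 → after 2×micro: 3; S1 reads c1=0 → after 1×micro: -1; S2 reads c0=3 → after 1×micro: 2 ⇒ (c0=3, c1=-1, c2=2)
macro 3: S0 reads c2=2 → after 2×micro: 3; S1 reads c1=-1 → after 1×micro: 0; S2 reads c0=3 → after 1×micro: 2 ⇒ (c0=3, c1=0, c2=2)
macro 4: S0 reads c2=2 → after 2×micro: 3; S1 reads c1=0 → after 1×micro: -1; S2 reads c0=3 → after 1×micro: 2 ⇒ (c0=3, c1=-1, c2=2)
macro 5: S0 reads c2=2 → after 2×micro: 3; S1 reads c1=-1 → after 1×micro: 0; S2 reads c0=3 → after 1×micro: 2 ⇒ (c0=3, c1=0, c2=2)
macro 6: S0 reads c2=2 → after 2×micro: 3; S1 reads c1=0 → after 1×micro: -1; S2 reads c0=3 → after 1×micro: 2 ⇒ (c0=3, c1=-1, c2=2)
macro 7: S0 reads c2=2 → after 2×micro: 3; S1 reads c1=-1 → after 1×micro: 0; S2 reads c0=3 → after 1×micro: 2 ⇒ (c0=3, c1=0, c2=2)

c2 at macro-step 2 = 2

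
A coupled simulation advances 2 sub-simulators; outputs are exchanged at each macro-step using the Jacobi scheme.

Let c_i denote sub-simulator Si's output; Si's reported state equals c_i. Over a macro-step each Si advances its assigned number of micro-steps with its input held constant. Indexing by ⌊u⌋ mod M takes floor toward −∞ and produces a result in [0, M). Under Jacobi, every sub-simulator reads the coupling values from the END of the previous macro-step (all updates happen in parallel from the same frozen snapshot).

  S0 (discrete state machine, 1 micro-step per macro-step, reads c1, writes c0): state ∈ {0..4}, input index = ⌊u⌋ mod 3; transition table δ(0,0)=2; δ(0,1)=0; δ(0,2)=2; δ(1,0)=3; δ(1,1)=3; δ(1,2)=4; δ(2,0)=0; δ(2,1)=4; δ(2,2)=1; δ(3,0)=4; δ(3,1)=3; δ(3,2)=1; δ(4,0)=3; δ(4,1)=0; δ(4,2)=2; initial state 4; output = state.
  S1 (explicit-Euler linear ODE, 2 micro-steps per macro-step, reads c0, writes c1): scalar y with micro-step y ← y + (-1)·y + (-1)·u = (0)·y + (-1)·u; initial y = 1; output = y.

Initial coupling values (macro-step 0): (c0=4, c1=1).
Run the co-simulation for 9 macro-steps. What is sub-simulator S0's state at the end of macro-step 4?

S0 state at macro-step 4 = 0

macro 1: S0 reads c1=1 → after 1×micro: 0; S1 reads c0=4 → after 2×micro: -4 ⇒ (c0=0, c1=-4)
macro 2: S0 reads c1=-4 → after 1×micro: 2; S1 reads c0=0 → after 2×micro: 0 ⇒ (c0=2, c1=0)
macro 3: S0 reads c1=0 → after 1×micro: 0; S1 reads c0=2 → after 2×micro: -2 ⇒ (c0=0, c1=-2)
macro 4: S0 reads c1=-2 → after 1×micro: 0; S1 reads c0=0 → after 2×micro: 0 ⇒ (c0=0, c1=0)
macro 5: S0 reads c1=0 → after 1×micro: 2; S1 reads c0=0 → after 2×micro: 0 ⇒ (c0=2, c1=0)
macro 6: S0 reads c1=0 → after 1×micro: 0; S1 reads c0=2 → after 2×micro: -2 ⇒ (c0=0, c1=-2)
macro 7: S0 reads c1=-2 → after 1×micro: 0; S1 reads c0=0 → after 2×micro: 0 ⇒ (c0=0, c1=0)
macro 8: S0 reads c1=0 → after 1×micro: 2; S1 reads c0=0 → after 2×micro: 0 ⇒ (c0=2, c1=0)
macro 9: S0 reads c1=0 → after 1×micro: 0; S1 reads c0=2 → after 2×micro: -2 ⇒ (c0=0, c1=-2)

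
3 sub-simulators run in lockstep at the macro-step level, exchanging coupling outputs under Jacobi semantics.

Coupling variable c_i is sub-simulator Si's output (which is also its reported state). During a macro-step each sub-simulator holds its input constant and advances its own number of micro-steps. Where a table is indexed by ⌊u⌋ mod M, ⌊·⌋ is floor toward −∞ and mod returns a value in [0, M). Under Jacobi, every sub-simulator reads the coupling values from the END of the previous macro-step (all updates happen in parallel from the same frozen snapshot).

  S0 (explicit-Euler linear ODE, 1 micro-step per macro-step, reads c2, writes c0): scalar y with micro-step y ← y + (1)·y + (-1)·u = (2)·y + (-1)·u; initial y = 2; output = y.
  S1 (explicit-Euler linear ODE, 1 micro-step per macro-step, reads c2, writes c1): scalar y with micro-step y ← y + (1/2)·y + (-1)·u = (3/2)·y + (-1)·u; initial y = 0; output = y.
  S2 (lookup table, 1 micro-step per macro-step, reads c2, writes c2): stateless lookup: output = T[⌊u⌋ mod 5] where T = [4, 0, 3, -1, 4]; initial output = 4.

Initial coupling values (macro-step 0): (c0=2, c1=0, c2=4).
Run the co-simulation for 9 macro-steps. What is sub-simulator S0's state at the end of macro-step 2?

S0 state at macro-step 2 = -4

macro 1: S0 reads c2=4 → after 1×micro: 0; S1 reads c2=4 → after 1×micro: -4; S2 reads c2=4 → after 1×micro: 4 ⇒ (c0=0, c1=-4, c2=4)
macro 2: S0 reads c2=4 → after 1×micro: -4; S1 reads c2=4 → after 1×micro: -10; S2 reads c2=4 → after 1×micro: 4 ⇒ (c0=-4, c1=-10, c2=4)
macro 3: S0 reads c2=4 → after 1×micro: -12; S1 reads c2=4 → after 1×micro: -19; S2 reads c2=4 → after 1×micro: 4 ⇒ (c0=-12, c1=-19, c2=4)
macro 4: S0 reads c2=4 → after 1×micro: -28; S1 reads c2=4 → after 1×micro: -65/2; S2 reads c2=4 → after 1×micro: 4 ⇒ (c0=-28, c1=-65/2, c2=4)
macro 5: S0 reads c2=4 → after 1×micro: -60; S1 reads c2=4 → after 1×micro: -211/4; S2 reads c2=4 → after 1×micro: 4 ⇒ (c0=-60, c1=-211/4, c2=4)
macro 6: S0 reads c2=4 → after 1×micro: -124; S1 reads c2=4 → after 1×micro: -665/8; S2 reads c2=4 → after 1×micro: 4 ⇒ (c0=-124, c1=-665/8, c2=4)
macro 7: S0 reads c2=4 → after 1×micro: -252; S1 reads c2=4 → after 1×micro: -2059/16; S2 reads c2=4 → after 1×micro: 4 ⇒ (c0=-252, c1=-2059/16, c2=4)
macro 8: S0 reads c2=4 → after 1×micro: -508; S1 reads c2=4 → after 1×micro: -6305/32; S2 reads c2=4 → after 1×micro: 4 ⇒ (c0=-508, c1=-6305/32, c2=4)
macro 9: S0 reads c2=4 → after 1×micro: -1020; S1 reads c2=4 → after 1×micro: -19171/64; S2 reads c2=4 → after 1×micro: 4 ⇒ (c0=-1020, c1=-19171/64, c2=4)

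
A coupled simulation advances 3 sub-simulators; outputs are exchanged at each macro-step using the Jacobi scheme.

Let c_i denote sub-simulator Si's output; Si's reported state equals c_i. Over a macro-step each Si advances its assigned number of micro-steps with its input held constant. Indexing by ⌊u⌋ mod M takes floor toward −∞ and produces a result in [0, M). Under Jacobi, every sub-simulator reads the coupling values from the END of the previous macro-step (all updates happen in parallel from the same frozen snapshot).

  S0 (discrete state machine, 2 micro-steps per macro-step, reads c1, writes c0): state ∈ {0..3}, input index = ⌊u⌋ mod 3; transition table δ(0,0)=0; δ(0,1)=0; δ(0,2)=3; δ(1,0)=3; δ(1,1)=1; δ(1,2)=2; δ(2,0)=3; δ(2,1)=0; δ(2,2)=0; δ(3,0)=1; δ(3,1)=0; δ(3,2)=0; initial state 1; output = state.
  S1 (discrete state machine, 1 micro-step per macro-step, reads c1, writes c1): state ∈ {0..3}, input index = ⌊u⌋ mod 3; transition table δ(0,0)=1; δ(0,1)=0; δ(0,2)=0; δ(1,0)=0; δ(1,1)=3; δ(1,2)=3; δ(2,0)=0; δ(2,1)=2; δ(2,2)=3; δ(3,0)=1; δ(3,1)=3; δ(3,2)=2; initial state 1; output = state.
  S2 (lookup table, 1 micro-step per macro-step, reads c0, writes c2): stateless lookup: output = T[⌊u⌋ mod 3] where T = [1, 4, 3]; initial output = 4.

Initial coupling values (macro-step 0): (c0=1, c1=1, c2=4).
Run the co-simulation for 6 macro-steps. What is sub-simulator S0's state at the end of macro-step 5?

S0 state at macro-step 5 = 1

macro 1: S0 reads c1=1 → after 2×micro: 1; S1 reads c1=1 → after 1×micro: 3; S2 reads c0=1 → after 1×micro: 4 ⇒ (c0=1, c1=3, c2=4)
macro 2: S0 reads c1=3 → after 2×micro: 1; S1 reads c1=3 → after 1×micro: 1; S2 reads c0=1 → after 1×micro: 4 ⇒ (c0=1, c1=1, c2=4)
macro 3: S0 reads c1=1 → after 2×micro: 1; S1 reads c1=1 → after 1×micro: 3; S2 reads c0=1 → after 1×micro: 4 ⇒ (c0=1, c1=3, c2=4)
macro 4: S0 reads c1=3 → after 2×micro: 1; S1 reads c1=3 → after 1×micro: 1; S2 reads c0=1 → after 1×micro: 4 ⇒ (c0=1, c1=1, c2=4)
macro 5: S0 reads c1=1 → after 2×micro: 1; S1 reads c1=1 → after 1×micro: 3; S2 reads c0=1 → after 1×micro: 4 ⇒ (c0=1, c1=3, c2=4)
macro 6: S0 reads c1=3 → after 2×micro: 1; S1 reads c1=3 → after 1×micro: 1; S2 reads c0=1 → after 1×micro: 4 ⇒ (c0=1, c1=1, c2=4)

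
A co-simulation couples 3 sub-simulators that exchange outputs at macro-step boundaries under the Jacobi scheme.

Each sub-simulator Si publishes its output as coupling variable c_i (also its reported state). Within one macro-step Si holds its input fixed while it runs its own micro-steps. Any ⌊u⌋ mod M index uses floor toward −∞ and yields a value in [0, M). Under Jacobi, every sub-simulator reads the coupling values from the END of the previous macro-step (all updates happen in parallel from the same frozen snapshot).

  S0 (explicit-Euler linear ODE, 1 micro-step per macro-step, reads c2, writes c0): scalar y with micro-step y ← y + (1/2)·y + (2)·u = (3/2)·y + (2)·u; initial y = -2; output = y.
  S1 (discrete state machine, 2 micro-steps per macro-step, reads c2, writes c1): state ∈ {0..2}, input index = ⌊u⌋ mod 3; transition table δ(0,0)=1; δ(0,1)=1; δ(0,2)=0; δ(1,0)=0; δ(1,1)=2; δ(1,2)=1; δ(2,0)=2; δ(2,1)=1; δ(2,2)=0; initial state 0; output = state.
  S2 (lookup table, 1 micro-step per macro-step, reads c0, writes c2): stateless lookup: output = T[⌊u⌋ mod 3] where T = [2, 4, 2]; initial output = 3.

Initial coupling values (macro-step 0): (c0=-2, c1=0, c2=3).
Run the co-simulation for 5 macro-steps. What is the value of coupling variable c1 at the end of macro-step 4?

macro 1: S0 reads c2=3 → after 1×micro: 3; S1 reads c2=3 → after 2×micro: 0; S2 reads c0=-2 → after 1×micro: 4 ⇒ (c0=3, c1=0, c2=4)
macro 2: S0 reads c2=4 → after 1×micro: 25/2; S1 reads c2=4 → after 2×micro: 2; S2 reads c0=3 → after 1×micro: 2 ⇒ (c0=25/2, c1=2, c2=2)
macro 3: S0 reads c2=2 → after 1×micro: 91/4; S1 reads c2=2 → after 2×micro: 0; S2 reads c0=25/2 → after 1×micro: 2 ⇒ (c0=91/4, c1=0, c2=2)
macro 4: S0 reads c2=2 → after 1×micro: 305/8; S1 reads c2=2 → after 2×micro: 0; S2 reads c0=91/4 → after 1×micro: 4 ⇒ (c0=305/8, c1=0, c2=4)
macro 5: S0 reads c2=4 → after 1×micro: 1043/16; S1 reads c2=4 → after 2×micro: 2; S2 reads c0=305/8 → after 1×micro: 2 ⇒ (c0=1043/16, c1=2, c2=2)

c1 at macro-step 4 = 0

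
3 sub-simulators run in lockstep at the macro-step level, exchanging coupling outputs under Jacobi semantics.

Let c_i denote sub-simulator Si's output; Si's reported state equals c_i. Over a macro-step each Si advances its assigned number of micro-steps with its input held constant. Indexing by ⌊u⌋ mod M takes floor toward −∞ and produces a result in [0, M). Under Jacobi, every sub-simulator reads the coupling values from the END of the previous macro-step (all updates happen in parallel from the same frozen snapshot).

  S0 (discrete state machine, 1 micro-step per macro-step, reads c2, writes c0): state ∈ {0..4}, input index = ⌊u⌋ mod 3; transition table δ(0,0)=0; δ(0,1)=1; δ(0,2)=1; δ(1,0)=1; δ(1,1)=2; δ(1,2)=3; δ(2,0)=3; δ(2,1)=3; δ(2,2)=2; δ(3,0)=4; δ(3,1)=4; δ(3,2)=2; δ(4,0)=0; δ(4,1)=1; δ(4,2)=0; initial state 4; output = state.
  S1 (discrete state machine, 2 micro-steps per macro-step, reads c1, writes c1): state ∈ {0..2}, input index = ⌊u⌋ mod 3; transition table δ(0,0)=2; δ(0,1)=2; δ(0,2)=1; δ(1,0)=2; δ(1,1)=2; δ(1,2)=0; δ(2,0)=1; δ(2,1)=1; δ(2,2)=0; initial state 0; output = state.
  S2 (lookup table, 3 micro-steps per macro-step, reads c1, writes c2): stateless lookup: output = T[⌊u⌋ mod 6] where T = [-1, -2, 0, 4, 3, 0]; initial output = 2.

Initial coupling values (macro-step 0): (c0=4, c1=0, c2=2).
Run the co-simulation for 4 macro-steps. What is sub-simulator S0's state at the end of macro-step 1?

macro 1: S0 reads c2=2 → after 1×micro: 0; S1 reads c1=0 → after 2×micro: 1; S2 reads c1=0 → after 3×micro: -1 ⇒ (c0=0, c1=1, c2=-1)
macro 2: S0 reads c2=-1 → after 1×micro: 1; S1 reads c1=1 → after 2×micro: 1; S2 reads c1=1 → after 3×micro: -2 ⇒ (c0=1, c1=1, c2=-2)
macro 3: S0 reads c2=-2 → after 1×micro: 2; S1 reads c1=1 → after 2×micro: 1; S2 reads c1=1 → after 3×micro: -2 ⇒ (c0=2, c1=1, c2=-2)
macro 4: S0 reads c2=-2 → after 1×micro: 3; S1 reads c1=1 → after 2×micro: 1; S2 reads c1=1 → after 3×micro: -2 ⇒ (c0=3, c1=1, c2=-2)

S0 state at macro-step 1 = 0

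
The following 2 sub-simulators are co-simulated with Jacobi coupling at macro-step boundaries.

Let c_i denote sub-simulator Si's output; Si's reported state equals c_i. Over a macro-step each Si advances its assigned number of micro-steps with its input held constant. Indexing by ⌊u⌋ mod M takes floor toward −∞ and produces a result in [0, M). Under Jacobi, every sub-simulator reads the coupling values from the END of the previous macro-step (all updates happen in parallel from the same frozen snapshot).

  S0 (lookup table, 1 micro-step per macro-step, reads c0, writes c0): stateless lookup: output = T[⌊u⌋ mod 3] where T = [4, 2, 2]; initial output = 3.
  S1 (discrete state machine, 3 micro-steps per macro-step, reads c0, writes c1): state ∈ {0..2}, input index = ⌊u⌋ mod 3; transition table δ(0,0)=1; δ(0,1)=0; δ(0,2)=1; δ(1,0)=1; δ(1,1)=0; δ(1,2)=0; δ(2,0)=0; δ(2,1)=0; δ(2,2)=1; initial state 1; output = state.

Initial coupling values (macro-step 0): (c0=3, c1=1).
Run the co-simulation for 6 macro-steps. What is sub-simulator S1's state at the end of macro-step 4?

S1 state at macro-step 4 = 0

macro 1: S0 reads c0=3 → after 1×micro: 4; S1 reads c0=3 → after 3×micro: 1 ⇒ (c0=4, c1=1)
macro 2: S0 reads c0=4 → after 1×micro: 2; S1 reads c0=4 → after 3×micro: 0 ⇒ (c0=2, c1=0)
macro 3: S0 reads c0=2 → after 1×micro: 2; S1 reads c0=2 → after 3×micro: 1 ⇒ (c0=2, c1=1)
macro 4: S0 reads c0=2 → after 1×micro: 2; S1 reads c0=2 → after 3×micro: 0 ⇒ (c0=2, c1=0)
macro 5: S0 reads c0=2 → after 1×micro: 2; S1 reads c0=2 → after 3×micro: 1 ⇒ (c0=2, c1=1)
macro 6: S0 reads c0=2 → after 1×micro: 2; S1 reads c0=2 → after 3×micro: 0 ⇒ (c0=2, c1=0)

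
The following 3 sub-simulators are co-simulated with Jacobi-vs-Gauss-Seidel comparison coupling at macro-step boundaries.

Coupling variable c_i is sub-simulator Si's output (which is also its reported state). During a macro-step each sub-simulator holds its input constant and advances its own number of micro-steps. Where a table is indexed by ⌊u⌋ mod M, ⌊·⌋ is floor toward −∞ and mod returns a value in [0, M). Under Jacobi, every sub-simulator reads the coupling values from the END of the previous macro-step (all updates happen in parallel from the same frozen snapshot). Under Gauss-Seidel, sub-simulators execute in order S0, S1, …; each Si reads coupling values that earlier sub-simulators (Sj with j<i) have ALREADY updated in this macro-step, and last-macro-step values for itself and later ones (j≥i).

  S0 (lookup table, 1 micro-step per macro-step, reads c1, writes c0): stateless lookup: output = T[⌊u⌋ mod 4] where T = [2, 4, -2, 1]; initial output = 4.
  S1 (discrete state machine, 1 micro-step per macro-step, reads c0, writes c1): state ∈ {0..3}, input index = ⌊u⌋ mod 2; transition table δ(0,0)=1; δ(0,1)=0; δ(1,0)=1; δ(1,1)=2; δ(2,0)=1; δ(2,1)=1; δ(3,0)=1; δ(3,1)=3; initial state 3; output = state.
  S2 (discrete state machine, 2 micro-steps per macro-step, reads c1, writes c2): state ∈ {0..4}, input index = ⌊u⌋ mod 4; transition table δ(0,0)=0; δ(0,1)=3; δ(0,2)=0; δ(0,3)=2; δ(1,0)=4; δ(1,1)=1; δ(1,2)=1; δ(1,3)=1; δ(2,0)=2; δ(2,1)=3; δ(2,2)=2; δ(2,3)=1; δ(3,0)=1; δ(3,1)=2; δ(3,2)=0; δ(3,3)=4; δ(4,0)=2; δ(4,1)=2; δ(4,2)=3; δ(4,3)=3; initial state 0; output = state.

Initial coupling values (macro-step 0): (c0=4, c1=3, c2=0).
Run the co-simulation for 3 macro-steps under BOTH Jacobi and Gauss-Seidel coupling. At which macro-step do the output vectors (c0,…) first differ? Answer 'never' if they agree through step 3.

first divergence at macro-step: 1

[Jacobi] macro 1: S0 reads c1=3 → after 1×micro: 1; S1 reads c0=4 → after 1×micro: 1; S2 reads c1=3 → after 2×micro: 1 ⇒ (c0=1, c1=1, c2=1)
[Jacobi] macro 2: S0 reads c1=1 → after 1×micro: 4; S1 reads c0=1 → after 1×micro: 2; S2 reads c1=1 → after 2×micro: 1 ⇒ (c0=4, c1=2, c2=1)
[Jacobi] macro 3: S0 reads c1=2 → after 1×micro: -2; S1 reads c0=4 → after 1×micro: 1; S2 reads c1=2 → after 2×micro: 1 ⇒ (c0=-2, c1=1, c2=1)
[Gauss-Seidel] macro 1: S0 reads c1=3 → after 1×micro: 1; S1 reads c0=1 → after 1×micro: 3; S2 reads c1=3 → after 2×micro: 1 ⇒ (c0=1, c1=3, c2=1)
[Gauss-Seidel] macro 2: S0 reads c1=3 → after 1×micro: 1; S1 reads c0=1 → after 1×micro: 3; S2 reads c1=3 → after 2×micro: 1 ⇒ (c0=1, c1=3, c2=1)
[Gauss-Seidel] macro 3: S0 reads c1=3 → after 1×micro: 1; S1 reads c0=1 → after 1×micro: 3; S2 reads c1=3 → after 2×micro: 1 ⇒ (c0=1, c1=3, c2=1)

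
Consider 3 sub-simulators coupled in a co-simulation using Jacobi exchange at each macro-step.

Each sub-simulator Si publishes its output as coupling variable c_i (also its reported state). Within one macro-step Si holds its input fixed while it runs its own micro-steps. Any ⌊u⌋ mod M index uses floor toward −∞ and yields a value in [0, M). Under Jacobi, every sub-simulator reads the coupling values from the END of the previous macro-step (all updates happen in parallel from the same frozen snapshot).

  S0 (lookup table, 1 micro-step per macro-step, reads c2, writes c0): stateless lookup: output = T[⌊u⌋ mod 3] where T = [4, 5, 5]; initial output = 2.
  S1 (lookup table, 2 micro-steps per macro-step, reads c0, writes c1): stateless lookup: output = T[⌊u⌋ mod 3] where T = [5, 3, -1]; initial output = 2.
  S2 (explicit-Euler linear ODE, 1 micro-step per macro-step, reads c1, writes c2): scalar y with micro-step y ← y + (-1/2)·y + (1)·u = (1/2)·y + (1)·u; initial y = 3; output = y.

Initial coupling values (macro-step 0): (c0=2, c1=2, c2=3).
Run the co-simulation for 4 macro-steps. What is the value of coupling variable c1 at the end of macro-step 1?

c1 at macro-step 1 = -1

macro 1: S0 reads c2=3 → after 1×micro: 4; S1 reads c0=2 → after 2×micro: -1; S2 reads c1=2 → after 1×micro: 7/2 ⇒ (c0=4, c1=-1, c2=7/2)
macro 2: S0 reads c2=7/2 → after 1×micro: 4; S1 reads c0=4 → after 2×micro: 3; S2 reads c1=-1 → after 1×micro: 3/4 ⇒ (c0=4, c1=3, c2=3/4)
macro 3: S0 reads c2=3/4 → after 1×micro: 4; S1 reads c0=4 → after 2×micro: 3; S2 reads c1=3 → after 1×micro: 27/8 ⇒ (c0=4, c1=3, c2=27/8)
macro 4: S0 reads c2=27/8 → after 1×micro: 4; S1 reads c0=4 → after 2×micro: 3; S2 reads c1=3 → after 1×micro: 75/16 ⇒ (c0=4, c1=3, c2=75/16)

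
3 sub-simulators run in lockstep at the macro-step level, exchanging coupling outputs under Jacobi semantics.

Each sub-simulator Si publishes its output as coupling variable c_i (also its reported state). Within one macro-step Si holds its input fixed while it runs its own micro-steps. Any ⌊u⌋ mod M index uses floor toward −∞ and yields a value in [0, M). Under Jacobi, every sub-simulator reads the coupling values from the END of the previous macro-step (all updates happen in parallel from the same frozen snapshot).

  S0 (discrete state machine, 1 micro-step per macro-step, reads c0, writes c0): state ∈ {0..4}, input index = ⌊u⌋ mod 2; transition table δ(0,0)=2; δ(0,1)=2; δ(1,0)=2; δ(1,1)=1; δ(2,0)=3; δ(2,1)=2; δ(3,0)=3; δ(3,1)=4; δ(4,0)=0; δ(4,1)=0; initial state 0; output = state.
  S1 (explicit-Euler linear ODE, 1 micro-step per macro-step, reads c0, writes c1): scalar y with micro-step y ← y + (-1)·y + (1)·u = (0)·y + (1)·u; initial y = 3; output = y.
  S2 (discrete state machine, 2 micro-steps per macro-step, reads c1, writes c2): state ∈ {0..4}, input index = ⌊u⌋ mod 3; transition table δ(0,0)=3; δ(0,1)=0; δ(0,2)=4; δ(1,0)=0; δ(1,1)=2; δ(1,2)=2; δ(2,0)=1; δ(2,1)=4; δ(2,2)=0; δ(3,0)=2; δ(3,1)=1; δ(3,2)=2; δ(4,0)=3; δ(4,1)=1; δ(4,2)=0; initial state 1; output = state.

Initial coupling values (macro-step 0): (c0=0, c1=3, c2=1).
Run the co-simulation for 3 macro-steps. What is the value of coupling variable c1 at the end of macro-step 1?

macro 1: S0 reads c0=0 → after 1×micro: 2; S1 reads c0=0 → after 1×micro: 0; S2 reads c1=3 → after 2×micro: 3 ⇒ (c0=2, c1=0, c2=3)
macro 2: S0 reads c0=2 → after 1×micro: 3; S1 reads c0=2 → after 1×micro: 2; S2 reads c1=0 → after 2×micro: 1 ⇒ (c0=3, c1=2, c2=1)
macro 3: S0 reads c0=3 → after 1×micro: 4; S1 reads c0=3 → after 1×micro: 3; S2 reads c1=2 → after 2×micro: 0 ⇒ (c0=4, c1=3, c2=0)

c1 at macro-step 1 = 0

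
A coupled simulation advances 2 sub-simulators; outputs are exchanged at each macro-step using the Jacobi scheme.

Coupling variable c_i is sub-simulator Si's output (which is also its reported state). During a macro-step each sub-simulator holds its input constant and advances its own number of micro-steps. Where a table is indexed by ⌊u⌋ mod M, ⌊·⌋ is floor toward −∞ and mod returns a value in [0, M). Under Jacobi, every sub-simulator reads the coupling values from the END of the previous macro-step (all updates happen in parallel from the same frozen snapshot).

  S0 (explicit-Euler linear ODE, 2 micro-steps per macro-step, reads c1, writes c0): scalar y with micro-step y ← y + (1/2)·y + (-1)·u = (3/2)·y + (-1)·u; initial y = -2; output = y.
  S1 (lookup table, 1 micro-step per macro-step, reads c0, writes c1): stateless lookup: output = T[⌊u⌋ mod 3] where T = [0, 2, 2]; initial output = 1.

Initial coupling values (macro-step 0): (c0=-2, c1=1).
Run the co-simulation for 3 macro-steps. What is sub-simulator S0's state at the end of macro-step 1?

S0 state at macro-step 1 = -7

macro 1: S0 reads c1=1 → after 2×micro: -7; S1 reads c0=-2 → after 1×micro: 2 ⇒ (c0=-7, c1=2)
macro 2: S0 reads c1=2 → after 2×micro: -83/4; S1 reads c0=-7 → after 1×micro: 2 ⇒ (c0=-83/4, c1=2)
macro 3: S0 reads c1=2 → after 2×micro: -827/16; S1 reads c0=-83/4 → after 1×micro: 0 ⇒ (c0=-827/16, c1=0)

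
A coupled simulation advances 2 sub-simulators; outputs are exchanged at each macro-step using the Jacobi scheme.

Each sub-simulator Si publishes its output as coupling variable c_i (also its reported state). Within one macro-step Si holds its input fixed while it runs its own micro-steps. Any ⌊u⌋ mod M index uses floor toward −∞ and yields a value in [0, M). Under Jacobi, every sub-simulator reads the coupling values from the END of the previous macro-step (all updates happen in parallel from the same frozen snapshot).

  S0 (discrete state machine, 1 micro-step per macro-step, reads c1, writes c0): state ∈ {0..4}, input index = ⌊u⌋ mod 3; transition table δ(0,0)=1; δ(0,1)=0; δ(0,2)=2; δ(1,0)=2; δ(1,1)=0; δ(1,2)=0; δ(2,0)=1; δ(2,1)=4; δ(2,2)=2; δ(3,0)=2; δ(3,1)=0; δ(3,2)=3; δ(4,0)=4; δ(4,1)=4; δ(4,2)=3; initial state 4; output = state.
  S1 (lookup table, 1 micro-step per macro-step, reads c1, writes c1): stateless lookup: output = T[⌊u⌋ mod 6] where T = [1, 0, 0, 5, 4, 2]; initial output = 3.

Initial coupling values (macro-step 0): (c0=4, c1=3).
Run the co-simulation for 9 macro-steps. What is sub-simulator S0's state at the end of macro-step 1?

S0 state at macro-step 1 = 4

macro 1: S0 reads c1=3 → after 1×micro: 4; S1 reads c1=3 → after 1×micro: 5 ⇒ (c0=4, c1=5)
macro 2: S0 reads c1=5 → after 1×micro: 3; S1 reads c1=5 → after 1×micro: 2 ⇒ (c0=3, c1=2)
macro 3: S0 reads c1=2 → after 1×micro: 3; S1 reads c1=2 → after 1×micro: 0 ⇒ (c0=3, c1=0)
macro 4: S0 reads c1=0 → after 1×micro: 2; S1 reads c1=0 → after 1×micro: 1 ⇒ (c0=2, c1=1)
macro 5: S0 reads c1=1 → after 1×micro: 4; S1 reads c1=1 → after 1×micro: 0 ⇒ (c0=4, c1=0)
macro 6: S0 reads c1=0 → after 1×micro: 4; S1 reads c1=0 → after 1×micro: 1 ⇒ (c0=4, c1=1)
macro 7: S0 reads c1=1 → after 1×micro: 4; S1 reads c1=1 → after 1×micro: 0 ⇒ (c0=4, c1=0)
macro 8: S0 reads c1=0 → after 1×micro: 4; S1 reads c1=0 → after 1×micro: 1 ⇒ (c0=4, c1=1)
macro 9: S0 reads c1=1 → after 1×micro: 4; S1 reads c1=1 → after 1×micro: 0 ⇒ (c0=4, c1=0)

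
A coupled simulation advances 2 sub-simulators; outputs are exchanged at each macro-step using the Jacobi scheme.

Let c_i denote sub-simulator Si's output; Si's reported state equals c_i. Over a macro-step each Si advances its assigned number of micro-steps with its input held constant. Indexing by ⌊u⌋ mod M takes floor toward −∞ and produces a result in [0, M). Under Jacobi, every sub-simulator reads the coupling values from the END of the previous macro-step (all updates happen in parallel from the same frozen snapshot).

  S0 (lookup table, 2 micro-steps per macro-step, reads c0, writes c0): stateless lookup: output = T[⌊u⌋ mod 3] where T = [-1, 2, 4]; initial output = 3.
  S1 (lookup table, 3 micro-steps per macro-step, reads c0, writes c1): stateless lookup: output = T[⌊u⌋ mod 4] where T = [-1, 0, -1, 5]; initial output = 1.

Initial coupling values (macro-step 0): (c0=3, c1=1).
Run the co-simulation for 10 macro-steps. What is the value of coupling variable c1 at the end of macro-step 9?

c1 at macro-step 9 = -1

macro 1: S0 reads c0=3 → after 2×micro: -1; S1 reads c0=3 → after 3×micro: 5 ⇒ (c0=-1, c1=5)
macro 2: S0 reads c0=-1 → after 2×micro: 4; S1 reads c0=-1 → after 3×micro: 5 ⇒ (c0=4, c1=5)
macro 3: S0 reads c0=4 → after 2×micro: 2; S1 reads c0=4 → after 3×micro: -1 ⇒ (c0=2, c1=-1)
macro 4: S0 reads c0=2 → after 2×micro: 4; S1 reads c0=2 → after 3×micro: -1 ⇒ (c0=4, c1=-1)
macro 5: S0 reads c0=4 → after 2×micro: 2; S1 reads c0=4 → after 3×micro: -1 ⇒ (c0=2, c1=-1)
macro 6: S0 reads c0=2 → after 2×micro: 4; S1 reads c0=2 → after 3×micro: -1 ⇒ (c0=4, c1=-1)
macro 7: S0 reads c0=4 → after 2×micro: 2; S1 reads c0=4 → after 3×micro: -1 ⇒ (c0=2, c1=-1)
macro 8: S0 reads c0=2 → after 2×micro: 4; S1 reads c0=2 → after 3×micro: -1 ⇒ (c0=4, c1=-1)
macro 9: S0 reads c0=4 → after 2×micro: 2; S1 reads c0=4 → after 3×micro: -1 ⇒ (c0=2, c1=-1)
macro 10: S0 reads c0=2 → after 2×micro: 4; S1 reads c0=2 → after 3×micro: -1 ⇒ (c0=4, c1=-1)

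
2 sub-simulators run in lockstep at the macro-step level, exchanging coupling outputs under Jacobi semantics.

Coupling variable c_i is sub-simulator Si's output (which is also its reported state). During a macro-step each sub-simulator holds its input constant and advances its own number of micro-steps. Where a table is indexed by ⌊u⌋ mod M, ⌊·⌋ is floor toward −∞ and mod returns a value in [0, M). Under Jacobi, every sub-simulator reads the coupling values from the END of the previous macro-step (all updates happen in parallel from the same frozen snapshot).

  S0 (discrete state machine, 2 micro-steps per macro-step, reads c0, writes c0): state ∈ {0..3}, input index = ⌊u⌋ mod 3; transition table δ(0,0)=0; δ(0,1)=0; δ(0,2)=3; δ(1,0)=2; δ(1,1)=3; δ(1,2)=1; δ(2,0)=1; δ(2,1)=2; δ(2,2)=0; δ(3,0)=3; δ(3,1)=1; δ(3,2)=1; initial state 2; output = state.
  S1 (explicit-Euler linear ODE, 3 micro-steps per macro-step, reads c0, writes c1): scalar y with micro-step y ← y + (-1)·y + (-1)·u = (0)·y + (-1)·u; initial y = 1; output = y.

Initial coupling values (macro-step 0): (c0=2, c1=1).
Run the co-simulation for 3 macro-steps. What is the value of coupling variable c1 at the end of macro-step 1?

macro 1: S0 reads c0=2 → after 2×micro: 3; S1 reads c0=2 → after 3×micro: -2 ⇒ (c0=3, c1=-2)
macro 2: S0 reads c0=3 → after 2×micro: 3; S1 reads c0=3 → after 3×micro: -3 ⇒ (c0=3, c1=-3)
macro 3: S0 reads c0=3 → after 2×micro: 3; S1 reads c0=3 → after 3×micro: -3 ⇒ (c0=3, c1=-3)

c1 at macro-step 1 = -2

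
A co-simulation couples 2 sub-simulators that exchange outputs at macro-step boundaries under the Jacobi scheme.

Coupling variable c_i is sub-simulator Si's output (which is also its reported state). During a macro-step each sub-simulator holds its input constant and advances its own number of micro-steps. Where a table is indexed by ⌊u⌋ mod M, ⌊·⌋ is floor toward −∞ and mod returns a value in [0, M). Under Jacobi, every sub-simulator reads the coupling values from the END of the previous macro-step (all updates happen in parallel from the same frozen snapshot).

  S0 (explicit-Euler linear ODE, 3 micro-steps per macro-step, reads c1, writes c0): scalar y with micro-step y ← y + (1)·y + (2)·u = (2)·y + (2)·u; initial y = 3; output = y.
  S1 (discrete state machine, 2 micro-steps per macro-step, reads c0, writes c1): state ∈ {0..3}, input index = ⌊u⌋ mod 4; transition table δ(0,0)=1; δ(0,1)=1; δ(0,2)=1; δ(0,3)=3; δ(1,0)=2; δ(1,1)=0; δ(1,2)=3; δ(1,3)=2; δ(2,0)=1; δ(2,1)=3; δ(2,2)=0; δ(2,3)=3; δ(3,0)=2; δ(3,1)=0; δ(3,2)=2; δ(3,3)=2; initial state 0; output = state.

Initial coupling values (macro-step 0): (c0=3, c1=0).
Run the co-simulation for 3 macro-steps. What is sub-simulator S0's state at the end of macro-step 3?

S0 state at macro-step 3 = 1788

macro 1: S0 reads c1=0 → after 3×micro: 24; S1 reads c0=3 → after 2×micro: 2 ⇒ (c0=24, c1=2)
macro 2: S0 reads c1=2 → after 3×micro: 220; S1 reads c0=24 → after 2×micro: 2 ⇒ (c0=220, c1=2)
macro 3: S0 reads c1=2 → after 3×micro: 1788; S1 reads c0=220 → after 2×micro: 2 ⇒ (c0=1788, c1=2)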